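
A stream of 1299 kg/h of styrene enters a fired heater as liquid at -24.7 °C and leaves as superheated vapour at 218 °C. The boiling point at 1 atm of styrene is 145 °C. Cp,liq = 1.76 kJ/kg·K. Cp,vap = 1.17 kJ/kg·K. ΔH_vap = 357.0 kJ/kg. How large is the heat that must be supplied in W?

Q = 267000 W

liquid -24.7→145 °C: 298.67 kJ/kg
vaporisation at 145 °C: 357 kJ/kg
vapour 145→218 °C: 85.41 kJ/kg
Δh = 298.67 + 357 + 85.41 = 741.08 kJ/kg
Q = ṁ·Δh = 1299 kg/h × 741.08 kJ/kg = 962670 kJ/h
|Q| = 267.41 kW = 267410 W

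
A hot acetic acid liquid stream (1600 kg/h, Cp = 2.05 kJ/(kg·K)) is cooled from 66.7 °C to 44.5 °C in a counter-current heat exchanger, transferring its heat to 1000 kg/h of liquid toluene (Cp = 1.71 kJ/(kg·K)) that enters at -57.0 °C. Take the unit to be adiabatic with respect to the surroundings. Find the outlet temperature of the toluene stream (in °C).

T_c,out = -14.4 °C

Heat released by hot stream: Q = 1600 × 2.05 × (66.7 − 44.5) = 72816 kJ/h
Energy balance on cold side (adiabatic exchanger): Q = ṁ_c·Cp_c·(T_c,out − T_c,in)
T_c,out = -57.0 + 72816/(1000 × 1.71) = -14.418 °C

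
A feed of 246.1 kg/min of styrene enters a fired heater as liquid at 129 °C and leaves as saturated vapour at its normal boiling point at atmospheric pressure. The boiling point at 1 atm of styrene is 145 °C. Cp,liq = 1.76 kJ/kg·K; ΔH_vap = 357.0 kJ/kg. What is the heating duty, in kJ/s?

liquid 129→145 °C: 28.16 kJ/kg
vaporisation at 145 °C: 357 kJ/kg
Δh = 28.16 + 357 = 385.16 kJ/kg
Q = ṁ·Δh = 246.1 kg/min × 385.16 kJ/kg = 94788 kJ/min
|Q| = 1579.8 kW

Q = 1580 kJ/s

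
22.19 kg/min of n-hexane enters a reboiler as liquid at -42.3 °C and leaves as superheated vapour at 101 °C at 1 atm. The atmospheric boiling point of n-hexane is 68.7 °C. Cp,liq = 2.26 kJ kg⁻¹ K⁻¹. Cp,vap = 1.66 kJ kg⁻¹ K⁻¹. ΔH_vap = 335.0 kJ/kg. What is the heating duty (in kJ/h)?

Q = 851000 kJ/h

liquid -42.3→68.7 °C: 250.86 kJ/kg
vaporisation at 68.7 °C: 335 kJ/kg
vapour 68.7→101 °C: 53.618 kJ/kg
Δh = 250.86 + 335 + 53.618 = 639.48 kJ/kg
Q = ṁ·Δh = 22.19 kg/min × 639.48 kJ/kg = 14190 kJ/min
|Q| = 236.5 kW = 851400 kJ/h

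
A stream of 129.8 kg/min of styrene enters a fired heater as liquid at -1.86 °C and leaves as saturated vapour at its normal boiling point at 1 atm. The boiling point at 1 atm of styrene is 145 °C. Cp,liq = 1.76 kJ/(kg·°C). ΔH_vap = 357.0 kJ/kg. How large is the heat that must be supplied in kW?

Q = 1330 kW

liquid -1.86→145 °C: 258.47 kJ/kg
vaporisation at 145 °C: 357 kJ/kg
Δh = 258.47 + 357 = 615.47 kJ/kg
Q = ṁ·Δh = 129.8 kg/min × 615.47 kJ/kg = 79888 kJ/min
|Q| = 1331.5 kW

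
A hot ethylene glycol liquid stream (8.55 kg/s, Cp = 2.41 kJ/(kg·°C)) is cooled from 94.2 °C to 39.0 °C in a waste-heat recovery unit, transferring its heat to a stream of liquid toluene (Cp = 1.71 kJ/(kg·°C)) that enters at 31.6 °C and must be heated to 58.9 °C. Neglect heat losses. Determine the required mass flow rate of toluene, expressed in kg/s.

Heat released by hot stream: Q = 8.55 × 2.41 × (94.2 − 39.0) = 1137.4 kJ/s
Energy balance on cold side (adiabatic exchanger): Q = ṁ_c·Cp_c·(T_c,out − T_c,in)
ṁ_c = 1137.4 / [1.71 × (58.9 − 31.6)] = 24.365 kg/s

ṁ_c = 24.4 kg/s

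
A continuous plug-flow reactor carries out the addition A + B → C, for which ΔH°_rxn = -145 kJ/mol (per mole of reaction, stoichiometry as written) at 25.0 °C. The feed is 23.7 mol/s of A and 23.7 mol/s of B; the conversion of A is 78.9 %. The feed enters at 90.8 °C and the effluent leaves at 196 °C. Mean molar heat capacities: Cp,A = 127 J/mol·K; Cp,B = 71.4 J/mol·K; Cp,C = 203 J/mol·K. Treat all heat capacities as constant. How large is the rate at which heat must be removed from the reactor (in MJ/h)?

Extent of reaction ξ = 0.789 × 23.7 = 18.699 mol/s
Reaction term: ξ·ΔH°_rxn = 18.699 × -145 = -2711.4 kJ/s
Sensible, feed 90.8→25 °C: -309.4 kJ/s
Outlet flows (mol/s): A 5.0007, B 5.0007, C 18.699
Sensible, products 25→196 °C: 818.76 kJ/s
Q = ΔH = -2202 kJ/s = -2202 kW
Heat removed = 7927.3 MJ/h

Q_out = 7930 MJ/h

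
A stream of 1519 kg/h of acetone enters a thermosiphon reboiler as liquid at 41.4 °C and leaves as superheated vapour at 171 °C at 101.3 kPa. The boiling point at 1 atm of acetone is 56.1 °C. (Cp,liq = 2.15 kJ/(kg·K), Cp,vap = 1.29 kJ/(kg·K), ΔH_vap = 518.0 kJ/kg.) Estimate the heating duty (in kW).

liquid 41.4→56.1 °C: 31.605 kJ/kg
vaporisation at 56.1 °C: 518 kJ/kg
vapour 56.1→171 °C: 148.22 kJ/kg
Δh = 31.605 + 518 + 148.22 = 697.83 kJ/kg
Q = ṁ·Δh = 1519 kg/h × 697.83 kJ/kg = 1.06e+06 kJ/h
|Q| = 294.44 kW

Q = 294 kW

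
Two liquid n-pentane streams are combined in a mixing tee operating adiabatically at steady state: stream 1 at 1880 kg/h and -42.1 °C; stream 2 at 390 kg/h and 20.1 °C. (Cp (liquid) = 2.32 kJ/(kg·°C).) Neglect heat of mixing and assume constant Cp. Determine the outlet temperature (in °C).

Energy balance with Q = 0: Σ ṁᵢCp,ᵢ(T_out − Tᵢ) = 0
T_out = Σ ṁᵢCp,ᵢTᵢ / Σ ṁᵢCp,ᵢ
      = -165440 / 5266.4 = -31.414 °C

T_out = -31.4 °C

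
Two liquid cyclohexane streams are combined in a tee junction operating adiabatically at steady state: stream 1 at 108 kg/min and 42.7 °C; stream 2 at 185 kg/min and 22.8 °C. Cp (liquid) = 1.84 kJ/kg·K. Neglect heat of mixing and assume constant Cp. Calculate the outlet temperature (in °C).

T_out = 30.1 °C

No heat crosses the boundary, so H_out = H_in.
T_out = Σ ṁᵢCp,ᵢTᵢ / Σ ṁᵢCp,ᵢ
      = 16246 / 539.12 = 30.135 °C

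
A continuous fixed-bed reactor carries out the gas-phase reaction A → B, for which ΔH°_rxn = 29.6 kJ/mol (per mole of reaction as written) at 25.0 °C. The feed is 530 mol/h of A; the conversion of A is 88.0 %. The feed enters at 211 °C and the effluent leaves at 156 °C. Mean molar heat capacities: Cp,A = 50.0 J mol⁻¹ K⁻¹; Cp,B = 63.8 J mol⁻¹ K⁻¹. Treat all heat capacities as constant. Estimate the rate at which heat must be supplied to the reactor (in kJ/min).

Q_in = 220 kJ/min

Extent of reaction ξ = 0.880 × 530 = 466.4 mol/h
Reaction term: ξ·ΔH°_rxn = 466.4 × 29.6 = 13805 kJ/h
Sensible, feed 211→25 °C: -4929 kJ/h
Outlet flows (mol/h): A 63.6, B 466.4
Sensible, products 25→156 °C: 4314.7 kJ/h
Q = ΔH = 13191 kJ/h = 3.6642 kW
Heat supplied = 219.85 kJ/min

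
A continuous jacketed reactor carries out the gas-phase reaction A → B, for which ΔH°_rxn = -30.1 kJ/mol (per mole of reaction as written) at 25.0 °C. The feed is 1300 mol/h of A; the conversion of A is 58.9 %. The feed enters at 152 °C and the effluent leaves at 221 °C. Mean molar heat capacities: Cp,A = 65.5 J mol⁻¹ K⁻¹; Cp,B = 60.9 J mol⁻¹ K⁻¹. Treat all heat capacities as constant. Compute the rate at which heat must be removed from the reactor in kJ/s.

Extent of reaction ξ = 0.589 × 1300 = 765.7 mol/h
Reaction term: ξ·ΔH°_rxn = 765.7 × -30.1 = -23048 kJ/h
Sensible, feed 152→25 °C: -10814 kJ/h
Outlet flows (mol/h): A 534.3, B 765.7
Sensible, products 25→221 °C: 15999 kJ/h
Q = ΔH = -17863 kJ/h = -4.9618 kW
Heat removed = 4.9618 kJ/s

Q_out = 4.96 kJ/s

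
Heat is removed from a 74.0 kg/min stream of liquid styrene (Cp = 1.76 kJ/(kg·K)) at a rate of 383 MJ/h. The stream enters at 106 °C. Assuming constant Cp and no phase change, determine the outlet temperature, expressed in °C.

Q = 383 MJ/h = 6383.3 kJ/min
ΔT = Q/(ṁ·Cp) = 6383.3/(74.0×1.76) = 49.012 K
T_out = 106 − 49.012 = 56.988 °C

T_out = 57.0 °C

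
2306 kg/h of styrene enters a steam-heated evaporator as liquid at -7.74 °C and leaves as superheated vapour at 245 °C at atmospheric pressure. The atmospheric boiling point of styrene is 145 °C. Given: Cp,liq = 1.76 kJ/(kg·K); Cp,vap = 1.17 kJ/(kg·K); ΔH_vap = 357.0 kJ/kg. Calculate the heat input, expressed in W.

liquid -7.74→145 °C: 268.82 kJ/kg
vaporisation at 145 °C: 357 kJ/kg
vapour 145→245 °C: 117 kJ/kg
Δh = 268.82 + 357 + 117 = 742.82 kJ/kg
Q = ṁ·Δh = 2306 kg/h × 742.82 kJ/kg = 1.7129e+06 kJ/h
|Q| = 475.82 kW = 475820 W

Q = 476000 W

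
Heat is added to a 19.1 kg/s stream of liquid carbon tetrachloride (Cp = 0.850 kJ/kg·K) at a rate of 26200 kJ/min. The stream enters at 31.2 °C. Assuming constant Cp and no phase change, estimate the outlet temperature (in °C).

Q = 26200 kJ/min = 436.67 kJ/s
ΔT = Q/(ṁ·Cp) = 436.67/(19.1×0.850) = 26.897 K
T_out = 31.2 + 26.897 = 58.097 °C

T_out = 58.1 °C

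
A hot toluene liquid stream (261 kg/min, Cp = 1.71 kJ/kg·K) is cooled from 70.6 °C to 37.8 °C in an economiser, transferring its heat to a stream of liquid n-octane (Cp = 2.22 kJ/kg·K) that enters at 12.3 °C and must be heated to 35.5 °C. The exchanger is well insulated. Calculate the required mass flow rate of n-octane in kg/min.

ṁ_c = 284 kg/min

Heat released by hot stream: Q = 261 × 1.71 × (70.6 − 37.8) = 14639 kJ/min
Energy balance on cold side (adiabatic exchanger): Q = ṁ_c·Cp_c·(T_c,out − T_c,in)
ṁ_c = 14639 / [2.22 × (35.5 − 12.3)] = 284.23 kg/min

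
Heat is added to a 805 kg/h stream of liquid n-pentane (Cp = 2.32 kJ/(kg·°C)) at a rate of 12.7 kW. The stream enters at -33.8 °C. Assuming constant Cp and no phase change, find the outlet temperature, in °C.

Q = 12.7 kW = 45720 kJ/h
ΔT = Q/(ṁ·Cp) = 45720/(805×2.32) = 24.481 K
T_out = -33.8 + 24.481 = -9.3194 °C

T_out = -9.32 °C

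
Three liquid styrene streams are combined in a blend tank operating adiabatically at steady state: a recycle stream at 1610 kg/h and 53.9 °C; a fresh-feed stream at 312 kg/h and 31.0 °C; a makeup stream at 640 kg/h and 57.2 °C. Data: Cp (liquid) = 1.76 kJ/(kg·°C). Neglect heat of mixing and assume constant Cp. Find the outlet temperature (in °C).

T_out = 51.9 °C

Energy balance with Q = 0: Σ ṁᵢCp,ᵢ(T_out − Tᵢ) = 0
Σ ṁᵢCp,ᵢTᵢ = 1610×1.76×53.9 + 312×1.76×31.0 + 640×1.76×57.2 = 234180
Σ ṁᵢCp,ᵢ = 1610×1.76 + 312×1.76 + 640×1.76 = 4509.1
T_out = 234180 / 4509.1 = 51.936 °C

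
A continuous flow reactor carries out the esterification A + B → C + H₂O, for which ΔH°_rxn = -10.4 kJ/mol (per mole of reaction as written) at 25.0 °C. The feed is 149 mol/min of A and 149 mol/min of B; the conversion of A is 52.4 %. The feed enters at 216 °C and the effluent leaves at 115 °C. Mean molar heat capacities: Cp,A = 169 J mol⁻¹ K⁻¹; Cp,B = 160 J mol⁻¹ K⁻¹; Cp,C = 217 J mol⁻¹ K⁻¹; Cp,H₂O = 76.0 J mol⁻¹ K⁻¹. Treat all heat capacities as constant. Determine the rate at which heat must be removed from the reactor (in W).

Q_out = 100000 W

Extent of reaction ξ = 0.524 × 149 = 78.076 mol/min
Reaction term: ξ·ΔH°_rxn = 78.076 × -10.4 = -811.99 kJ/min
Sensible, feed 216→25 °C: -9363 kJ/min
Outlet flows (mol/min): A 70.924, B 70.924, C 78.076, H₂O 78.076
Sensible, products 25→115 °C: 4158.9 kJ/min
Q = ΔH = -6016.1 kJ/min = -100.27 kW
Heat removed = 100270 W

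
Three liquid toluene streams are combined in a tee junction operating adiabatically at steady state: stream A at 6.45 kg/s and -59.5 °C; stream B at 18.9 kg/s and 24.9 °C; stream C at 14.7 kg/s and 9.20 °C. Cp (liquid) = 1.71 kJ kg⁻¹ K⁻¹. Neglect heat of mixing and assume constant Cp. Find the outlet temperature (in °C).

Energy balance with Q = 0: Σ ṁᵢCp,ᵢ(T_out − Tᵢ) = 0
Σ ṁᵢCp,ᵢTᵢ = 6.45×1.71×-59.5 + 18.9×1.71×24.9 + 14.7×1.71×9.20 = 379.75
Σ ṁᵢCp,ᵢ = 6.45×1.71 + 18.9×1.71 + 14.7×1.71 = 68.485
T_out = 379.75 / 68.485 = 5.5449 °C

T_out = 5.54 °C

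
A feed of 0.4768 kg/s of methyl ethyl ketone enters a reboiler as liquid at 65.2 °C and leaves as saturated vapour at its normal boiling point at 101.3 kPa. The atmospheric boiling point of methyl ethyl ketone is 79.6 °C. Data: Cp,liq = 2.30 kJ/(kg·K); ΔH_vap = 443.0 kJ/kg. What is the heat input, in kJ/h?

Q = 817000 kJ/h

liquid 65.2→79.6 °C: 33.12 kJ/kg
vaporisation at 79.6 °C: 443 kJ/kg
Δh = 33.12 + 443 = 476.12 kJ/kg
Q = ṁ·Δh = 0.4768 kg/s × 476.12 kJ/kg = 227.01 kJ/s
|Q| = 227.01 kW = 817250 kJ/h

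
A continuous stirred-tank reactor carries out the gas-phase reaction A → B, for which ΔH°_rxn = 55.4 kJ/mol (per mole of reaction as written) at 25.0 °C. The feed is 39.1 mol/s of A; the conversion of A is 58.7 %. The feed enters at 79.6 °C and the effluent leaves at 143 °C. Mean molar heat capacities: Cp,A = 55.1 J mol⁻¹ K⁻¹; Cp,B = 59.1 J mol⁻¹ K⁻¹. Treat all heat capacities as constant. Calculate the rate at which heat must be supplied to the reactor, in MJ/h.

Extent of reaction ξ = 0.587 × 39.1 = 22.952 mol/s
Reaction term: ξ·ΔH°_rxn = 22.952 × 55.4 = 1271.5 kJ/s
Sensible, feed 79.6→25 °C: -117.63 kJ/s
Outlet flows (mol/s): A 16.148, B 22.952
Sensible, products 25→143 °C: 265.05 kJ/s
Q = ΔH = 1418.9 kJ/s = 1418.9 kW
Heat supplied = 5108.2 MJ/h

Q_in = 5110 MJ/h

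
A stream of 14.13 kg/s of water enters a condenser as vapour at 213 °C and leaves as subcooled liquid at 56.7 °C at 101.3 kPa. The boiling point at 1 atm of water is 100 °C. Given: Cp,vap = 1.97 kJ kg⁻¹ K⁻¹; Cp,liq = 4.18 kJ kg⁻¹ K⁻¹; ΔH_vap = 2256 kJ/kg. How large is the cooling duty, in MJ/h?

vapour 213→100 °C: -222.61 kJ/kg
condensation at 100 °C: -2256 kJ/kg
liquid 100→56.7 °C: -180.99 kJ/kg
Δh = -222.61 + -2256 + -180.99 = -2659.6 kJ/kg
Q = ṁ·Δh = 14.13 kg/s × -2659.6 kJ/kg = -37580 kJ/s
|Q| = 37580 kW = 135290 MJ/h

Q_c = 135000 MJ/h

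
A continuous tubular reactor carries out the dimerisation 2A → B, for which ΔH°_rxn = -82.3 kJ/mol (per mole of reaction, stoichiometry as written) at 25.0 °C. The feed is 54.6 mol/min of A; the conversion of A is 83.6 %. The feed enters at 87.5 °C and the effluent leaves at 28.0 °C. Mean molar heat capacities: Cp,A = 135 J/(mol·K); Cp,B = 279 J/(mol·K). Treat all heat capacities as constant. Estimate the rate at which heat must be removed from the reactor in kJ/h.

Extent of reaction ξ = 0.836 × 54.6 / 2 = 22.823 mol/min
Reaction term: ξ·ΔH°_rxn = 22.823 × -82.3 = -1878.3 kJ/min
Sensible, feed 87.5→25 °C: -460.69 kJ/min
Outlet flows (mol/min): A 8.9544, B 22.823
Sensible, products 25→28.0 °C: 22.729 kJ/min
Q = ΔH = -2316.3 kJ/min = -38.605 kW
Heat removed = 138980 kJ/h

Q_out = 139000 kJ/h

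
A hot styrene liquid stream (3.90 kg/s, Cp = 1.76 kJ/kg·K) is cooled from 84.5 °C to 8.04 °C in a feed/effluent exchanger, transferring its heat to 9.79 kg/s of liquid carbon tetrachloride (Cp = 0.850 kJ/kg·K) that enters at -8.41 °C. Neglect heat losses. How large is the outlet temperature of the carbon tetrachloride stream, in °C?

Heat released by hot stream: Q = 3.90 × 1.76 × (84.5 − 8.04) = 524.82 kJ/s
Energy balance on cold side (adiabatic exchanger): Q = ṁ_c·Cp_c·(T_c,out − T_c,in)
T_c,out = -8.41 + 524.82/(9.79 × 0.850) = 54.658 °C

T_c,out = 54.7 °C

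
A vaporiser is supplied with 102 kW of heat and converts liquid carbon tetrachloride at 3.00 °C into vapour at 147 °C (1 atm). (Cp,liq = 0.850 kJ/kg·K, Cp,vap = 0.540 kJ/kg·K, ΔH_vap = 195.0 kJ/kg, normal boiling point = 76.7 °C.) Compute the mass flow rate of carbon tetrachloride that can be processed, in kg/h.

Δh = 0.850×(76.7−3.00) + 195.0 + 0.540×(147−76.7) = 295.61 kJ/kg
Q = 102 kW = 102 kJ/s = 367200 kJ/h
ṁ = Q/Δh = 367200 / 295.61 = 1242.2 kg/h

ṁ = 1240 kg/h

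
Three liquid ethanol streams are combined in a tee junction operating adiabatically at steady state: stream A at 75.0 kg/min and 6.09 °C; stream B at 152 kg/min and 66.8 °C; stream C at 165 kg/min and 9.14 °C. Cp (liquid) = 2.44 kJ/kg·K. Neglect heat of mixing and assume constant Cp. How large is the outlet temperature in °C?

T_out = 30.9 °C

Energy balance with Q = 0: Σ ṁᵢCp,ᵢ(T_out − Tᵢ) = 0
Σ ṁᵢCp,ᵢTᵢ = 75.0×2.44×6.09 + 152×2.44×66.8 + 165×2.44×9.14 = 29569
Σ ṁᵢCp,ᵢ = 75.0×2.44 + 152×2.44 + 165×2.44 = 956.48
T_out = 29569 / 956.48 = 30.914 °C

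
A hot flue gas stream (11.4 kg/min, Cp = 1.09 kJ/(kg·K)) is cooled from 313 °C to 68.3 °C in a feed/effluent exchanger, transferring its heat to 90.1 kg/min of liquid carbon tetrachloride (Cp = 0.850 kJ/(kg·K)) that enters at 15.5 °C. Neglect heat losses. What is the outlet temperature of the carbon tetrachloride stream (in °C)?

T_c,out = 55.2 °C

Heat released by hot stream: Q = 11.4 × 1.09 × (313 − 68.3) = 3040.6 kJ/min
Energy balance on cold side (adiabatic exchanger): Q = ṁ_c·Cp_c·(T_c,out − T_c,in)
T_c,out = 15.5 + 3040.6/(90.1 × 0.850) = 55.203 °C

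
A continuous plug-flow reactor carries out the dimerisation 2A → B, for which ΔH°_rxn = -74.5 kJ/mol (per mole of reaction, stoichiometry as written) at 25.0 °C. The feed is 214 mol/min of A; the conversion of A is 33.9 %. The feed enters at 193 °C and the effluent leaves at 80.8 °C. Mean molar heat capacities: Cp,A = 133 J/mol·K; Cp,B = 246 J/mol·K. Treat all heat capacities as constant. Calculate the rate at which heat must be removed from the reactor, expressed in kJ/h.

Extent of reaction ξ = 0.339 × 214 / 2 = 36.273 mol/min
Reaction term: ξ·ΔH°_rxn = 36.273 × -74.5 = -2702.3 kJ/min
Sensible, feed 193→25 °C: -4781.6 kJ/min
Outlet flows (mol/min): A 141.45, B 36.273
Sensible, products 25→80.8 °C: 1547.7 kJ/min
Q = ΔH = -5936.3 kJ/min = -98.938 kW
Heat removed = 356180 kJ/h

Q_out = 356000 kJ/h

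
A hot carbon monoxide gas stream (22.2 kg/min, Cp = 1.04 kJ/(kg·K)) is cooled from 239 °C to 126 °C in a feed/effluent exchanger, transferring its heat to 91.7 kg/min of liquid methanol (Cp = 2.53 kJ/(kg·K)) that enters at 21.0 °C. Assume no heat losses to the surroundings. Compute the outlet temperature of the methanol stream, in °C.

T_c,out = 32.2 °C

Heat released by hot stream: Q = 22.2 × 1.04 × (239 − 126) = 2608.9 kJ/min
Energy balance on cold side (adiabatic exchanger): Q = ṁ_c·Cp_c·(T_c,out − T_c,in)
T_c,out = 21.0 + 2608.9/(91.7 × 2.53) = 32.245 °C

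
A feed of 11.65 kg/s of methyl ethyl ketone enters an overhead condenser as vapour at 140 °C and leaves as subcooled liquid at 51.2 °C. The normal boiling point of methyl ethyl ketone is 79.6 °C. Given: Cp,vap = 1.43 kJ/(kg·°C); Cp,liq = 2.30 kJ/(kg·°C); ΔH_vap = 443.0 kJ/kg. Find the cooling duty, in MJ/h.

vapour 140→79.6 °C: -86.372 kJ/kg
condensation at 79.6 °C: -443 kJ/kg
liquid 79.6→51.2 °C: -65.32 kJ/kg
Δh = -86.372 + -443 + -65.32 = -594.69 kJ/kg
Q = ṁ·Δh = 11.65 kg/s × -594.69 kJ/kg = -6928.2 kJ/s
|Q| = 6928.2 kW = 24941 MJ/h

Q_c = 24900 MJ/h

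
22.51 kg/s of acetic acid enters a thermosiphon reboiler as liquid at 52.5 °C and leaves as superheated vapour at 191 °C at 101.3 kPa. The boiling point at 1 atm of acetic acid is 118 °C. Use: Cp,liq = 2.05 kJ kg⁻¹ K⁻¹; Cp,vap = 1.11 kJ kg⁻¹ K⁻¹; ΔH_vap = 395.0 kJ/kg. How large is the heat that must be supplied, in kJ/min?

Q = 824000 kJ/min

liquid 52.5→118 °C: 134.27 kJ/kg
vaporisation at 118 °C: 395 kJ/kg
vapour 118→191 °C: 81.03 kJ/kg
Δh = 134.27 + 395 + 81.03 = 610.3 kJ/kg
Q = ṁ·Δh = 22.51 kg/s × 610.3 kJ/kg = 13738 kJ/s
|Q| = 13738 kW = 824280 kJ/min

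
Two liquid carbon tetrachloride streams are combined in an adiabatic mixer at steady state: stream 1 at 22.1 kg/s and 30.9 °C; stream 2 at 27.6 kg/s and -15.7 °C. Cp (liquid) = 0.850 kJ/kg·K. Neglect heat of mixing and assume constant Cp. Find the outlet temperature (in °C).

T_out = 5.02 °C

No heat crosses the boundary, so H_out = H_in.
T_out = Σ ṁᵢCp,ᵢTᵢ / Σ ṁᵢCp,ᵢ
      = 212.13 / 42.245 = 5.0215 °C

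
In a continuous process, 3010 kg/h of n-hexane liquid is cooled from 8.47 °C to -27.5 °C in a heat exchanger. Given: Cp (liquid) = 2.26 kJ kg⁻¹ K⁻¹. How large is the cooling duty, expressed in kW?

Q_c = 68.0 kW

Q = ṁ·Cp·ΔT = 3010 × 2.26 × (-27.5 − 8.47) = -244690 kJ/h
Converting: 244690 / 3600 s = 67.969 kW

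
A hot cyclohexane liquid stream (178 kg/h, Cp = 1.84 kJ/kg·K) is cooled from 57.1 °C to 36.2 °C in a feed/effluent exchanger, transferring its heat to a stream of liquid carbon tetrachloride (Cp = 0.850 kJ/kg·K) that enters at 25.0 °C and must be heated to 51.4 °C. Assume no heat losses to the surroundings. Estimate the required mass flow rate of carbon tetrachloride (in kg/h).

ṁ_c = 305 kg/h

Heat released by hot stream: Q = 178 × 1.84 × (57.1 − 36.2) = 6845.2 kJ/h
Energy balance on cold side (adiabatic exchanger): Q = ṁ_c·Cp_c·(T_c,out − T_c,in)
ṁ_c = 6845.2 / [0.850 × (51.4 − 25.0)] = 305.04 kg/h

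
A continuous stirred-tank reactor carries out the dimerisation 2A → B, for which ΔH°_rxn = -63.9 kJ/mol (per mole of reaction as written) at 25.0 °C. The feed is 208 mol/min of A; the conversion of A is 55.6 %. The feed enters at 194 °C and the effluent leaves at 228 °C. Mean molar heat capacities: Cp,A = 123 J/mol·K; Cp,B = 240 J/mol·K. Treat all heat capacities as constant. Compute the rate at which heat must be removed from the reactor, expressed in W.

Q_out = 48300 W

Extent of reaction ξ = 0.556 × 208 / 2 = 57.824 mol/min
Reaction term: ξ·ΔH°_rxn = 57.824 × -63.9 = -3695 kJ/min
Sensible, feed 194→25 °C: -4323.7 kJ/min
Outlet flows (mol/min): A 92.352, B 57.824
Sensible, products 25→228 °C: 5123.1 kJ/min
Q = ΔH = -2895.5 kJ/min = -48.259 kW
Heat removed = 48259 W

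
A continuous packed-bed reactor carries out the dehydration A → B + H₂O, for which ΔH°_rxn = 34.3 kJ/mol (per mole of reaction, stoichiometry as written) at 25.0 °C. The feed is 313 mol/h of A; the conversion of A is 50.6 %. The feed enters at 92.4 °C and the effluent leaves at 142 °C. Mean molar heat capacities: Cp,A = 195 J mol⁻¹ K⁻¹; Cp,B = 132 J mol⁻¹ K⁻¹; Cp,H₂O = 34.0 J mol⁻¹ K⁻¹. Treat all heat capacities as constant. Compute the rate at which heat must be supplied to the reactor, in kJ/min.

Extent of reaction ξ = 0.506 × 313 = 158.38 mol/h
Reaction term: ξ·ΔH°_rxn = 158.38 × 34.3 = 5432.4 kJ/h
Sensible, feed 92.4→25 °C: -4113.8 kJ/h
Outlet flows (mol/h): A 154.62, B 158.38, H₂O 158.38
Sensible, products 25→142 °C: 6603.7 kJ/h
Q = ΔH = 7922.3 kJ/h = 2.2006 kW
Heat supplied = 132.04 kJ/min

Q_in = 132 kJ/min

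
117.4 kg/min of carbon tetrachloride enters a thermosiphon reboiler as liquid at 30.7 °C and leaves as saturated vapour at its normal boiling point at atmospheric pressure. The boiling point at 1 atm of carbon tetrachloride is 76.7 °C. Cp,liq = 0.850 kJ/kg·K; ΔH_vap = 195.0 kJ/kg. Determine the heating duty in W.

Q = 458000 W

liquid 30.7→76.7 °C: 39.1 kJ/kg
vaporisation at 76.7 °C: 195 kJ/kg
Δh = 39.1 + 195 = 234.1 kJ/kg
Q = ṁ·Δh = 117.4 kg/min × 234.1 kJ/kg = 27483 kJ/min
|Q| = 458.06 kW = 458060 W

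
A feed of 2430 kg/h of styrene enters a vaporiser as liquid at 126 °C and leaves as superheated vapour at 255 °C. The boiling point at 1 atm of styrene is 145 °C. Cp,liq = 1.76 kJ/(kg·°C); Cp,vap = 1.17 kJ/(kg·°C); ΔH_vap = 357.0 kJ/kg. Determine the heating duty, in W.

liquid 126→145 °C: 33.44 kJ/kg
vaporisation at 145 °C: 357 kJ/kg
vapour 145→255 °C: 128.7 kJ/kg
Δh = 33.44 + 357 + 128.7 = 519.14 kJ/kg
Q = ṁ·Δh = 2430 kg/h × 519.14 kJ/kg = 1.2615e+06 kJ/h
|Q| = 350.42 kW = 350420 W

Q = 350000 W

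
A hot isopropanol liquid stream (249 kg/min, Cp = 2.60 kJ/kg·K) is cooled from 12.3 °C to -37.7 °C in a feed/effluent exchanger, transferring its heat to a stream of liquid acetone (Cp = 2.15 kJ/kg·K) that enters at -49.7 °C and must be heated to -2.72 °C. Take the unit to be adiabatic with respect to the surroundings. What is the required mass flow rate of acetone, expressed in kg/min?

ṁ_c = 320 kg/min

Heat released by hot stream: Q = 249 × 2.60 × (12.3 − -37.7) = 32370 kJ/min
Energy balance on cold side (adiabatic exchanger): Q = ṁ_c·Cp_c·(T_c,out − T_c,in)
ṁ_c = 32370 / [2.15 × (-2.72 − -49.7)] = 320.47 kg/min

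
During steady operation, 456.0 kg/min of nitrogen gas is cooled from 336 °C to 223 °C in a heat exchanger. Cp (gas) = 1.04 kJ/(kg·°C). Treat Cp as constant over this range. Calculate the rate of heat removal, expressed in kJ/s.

Q_c = 893 kJ/s

Q = ṁ·Cp·ΔT = 456.0 × 1.04 × (223 − 336) = -53589 kJ/min
Converting: 53589 / 60 s = 893.15 kW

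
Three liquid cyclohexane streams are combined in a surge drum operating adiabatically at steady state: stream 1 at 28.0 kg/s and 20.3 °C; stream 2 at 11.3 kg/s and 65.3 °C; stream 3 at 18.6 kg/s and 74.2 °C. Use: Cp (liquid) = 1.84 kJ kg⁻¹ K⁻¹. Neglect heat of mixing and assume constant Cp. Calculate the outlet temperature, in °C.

No heat crosses the boundary, so H_out = H_in.
T_out = Σ ṁᵢCp,ᵢTᵢ / Σ ṁᵢCp,ᵢ
      = 4943 / 106.54 = 46.397 °C

T_out = 46.4 °C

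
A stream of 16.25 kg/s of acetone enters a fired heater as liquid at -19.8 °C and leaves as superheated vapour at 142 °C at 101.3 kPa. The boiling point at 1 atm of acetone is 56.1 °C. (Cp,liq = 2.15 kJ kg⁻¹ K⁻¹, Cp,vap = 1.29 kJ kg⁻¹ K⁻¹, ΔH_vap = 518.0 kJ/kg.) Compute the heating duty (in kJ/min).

liquid -19.8→56.1 °C: 163.19 kJ/kg
vaporisation at 56.1 °C: 518 kJ/kg
vapour 56.1→142 °C: 110.81 kJ/kg
Δh = 163.19 + 518 + 110.81 = 792 kJ/kg
Q = ṁ·Δh = 16.25 kg/s × 792 kJ/kg = 12870 kJ/s
|Q| = 12870 kW = 772200 kJ/min

Q = 772000 kJ/min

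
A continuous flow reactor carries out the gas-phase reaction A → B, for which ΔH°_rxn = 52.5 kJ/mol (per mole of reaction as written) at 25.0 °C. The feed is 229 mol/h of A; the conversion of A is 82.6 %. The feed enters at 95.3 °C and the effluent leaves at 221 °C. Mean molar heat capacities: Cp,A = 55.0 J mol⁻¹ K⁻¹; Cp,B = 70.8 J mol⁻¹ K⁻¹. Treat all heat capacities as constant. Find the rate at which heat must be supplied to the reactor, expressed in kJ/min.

Extent of reaction ξ = 0.826 × 229 = 189.15 mol/h
Reaction term: ξ·ΔH°_rxn = 189.15 × 52.5 = 9930.6 kJ/h
Sensible, feed 95.3→25 °C: -885.43 kJ/h
Outlet flows (mol/h): A 39.846, B 189.15
Sensible, products 25→221 °C: 3054.4 kJ/h
Q = ΔH = 12100 kJ/h = 3.361 kW
Heat supplied = 201.66 kJ/min

Q_in = 202 kJ/min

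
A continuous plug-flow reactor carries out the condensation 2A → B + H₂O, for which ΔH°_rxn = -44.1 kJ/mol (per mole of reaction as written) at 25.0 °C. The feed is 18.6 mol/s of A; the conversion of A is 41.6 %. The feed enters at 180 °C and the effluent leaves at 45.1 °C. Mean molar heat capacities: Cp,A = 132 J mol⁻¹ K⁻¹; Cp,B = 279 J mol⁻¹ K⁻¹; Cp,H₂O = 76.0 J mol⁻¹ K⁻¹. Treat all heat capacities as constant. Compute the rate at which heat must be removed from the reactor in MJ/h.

Extent of reaction ξ = 0.416 × 18.6 / 2 = 3.8688 mol/s
Reaction term: ξ·ΔH°_rxn = 3.8688 × -44.1 = -170.61 kJ/s
Sensible, feed 180→25 °C: -380.56 kJ/s
Outlet flows (mol/s): A 10.862, B 3.8688, H₂O 3.8688
Sensible, products 25→45.1 °C: 56.426 kJ/s
Q = ΔH = -494.74 kJ/s = -494.74 kW
Heat removed = 1781.1 MJ/h

Q_out = 1780 MJ/h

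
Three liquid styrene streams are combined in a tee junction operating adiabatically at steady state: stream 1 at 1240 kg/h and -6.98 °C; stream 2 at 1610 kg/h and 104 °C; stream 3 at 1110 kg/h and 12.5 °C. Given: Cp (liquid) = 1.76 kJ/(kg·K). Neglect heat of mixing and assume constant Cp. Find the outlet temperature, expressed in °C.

Adiabatic, steady state ⇒ Σ ṁᵢCp,ᵢ(T_out − Tᵢ) = 0
Σ ṁᵢCp,ᵢTᵢ = 1240×1.76×-6.98 + 1610×1.76×104 + 1110×1.76×12.5 = 303880
Σ ṁᵢCp,ᵢ = 1240×1.76 + 1610×1.76 + 1110×1.76 = 6969.6
T_out = 303880 / 6969.6 = 43.601 °C

T_out = 43.6 °C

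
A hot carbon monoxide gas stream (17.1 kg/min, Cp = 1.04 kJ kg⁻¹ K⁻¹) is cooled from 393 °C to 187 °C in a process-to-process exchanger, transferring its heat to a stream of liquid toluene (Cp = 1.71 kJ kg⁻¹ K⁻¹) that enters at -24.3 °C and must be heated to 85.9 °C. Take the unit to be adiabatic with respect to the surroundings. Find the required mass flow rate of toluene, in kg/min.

Heat released by hot stream: Q = 17.1 × 1.04 × (393 − 187) = 3663.5 kJ/min
Energy balance on cold side (adiabatic exchanger): Q = ṁ_c·Cp_c·(T_c,out − T_c,in)
ṁ_c = 3663.5 / [1.71 × (85.9 − -24.3)] = 19.441 kg/min

ṁ_c = 19.4 kg/min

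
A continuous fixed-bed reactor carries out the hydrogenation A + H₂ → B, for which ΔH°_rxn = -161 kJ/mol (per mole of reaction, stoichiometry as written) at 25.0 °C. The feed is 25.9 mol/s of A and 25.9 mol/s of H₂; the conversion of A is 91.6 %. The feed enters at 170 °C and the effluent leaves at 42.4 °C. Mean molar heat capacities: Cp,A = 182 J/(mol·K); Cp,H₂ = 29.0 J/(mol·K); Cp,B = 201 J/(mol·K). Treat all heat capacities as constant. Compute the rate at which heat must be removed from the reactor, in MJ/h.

Q_out = 16300 MJ/h

Extent of reaction ξ = 0.916 × 25.9 = 23.724 mol/s
Reaction term: ξ·ΔH°_rxn = 23.724 × -161 = -3819.6 kJ/s
Sensible, feed 170→25 °C: -792.41 kJ/s
Outlet flows (mol/s): A 2.1756, H₂ 2.1756, B 23.724
Sensible, products 25→42.4 °C: 90.961 kJ/s
Q = ΔH = -4521.1 kJ/s = -4521.1 kW
Heat removed = 16276 MJ/h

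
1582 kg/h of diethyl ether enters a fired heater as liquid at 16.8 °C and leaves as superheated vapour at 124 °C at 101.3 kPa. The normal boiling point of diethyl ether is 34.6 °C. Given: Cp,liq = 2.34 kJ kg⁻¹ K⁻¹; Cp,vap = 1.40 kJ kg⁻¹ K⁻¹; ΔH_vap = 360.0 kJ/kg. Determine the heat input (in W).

liquid 16.8→34.6 °C: 41.652 kJ/kg
vaporisation at 34.6 °C: 360 kJ/kg
vapour 34.6→124 °C: 125.16 kJ/kg
Δh = 41.652 + 360 + 125.16 = 526.81 kJ/kg
Q = ṁ·Δh = 1582 kg/h × 526.81 kJ/kg = 833420 kJ/h
|Q| = 231.5 kW = 231500 W

Q = 232000 W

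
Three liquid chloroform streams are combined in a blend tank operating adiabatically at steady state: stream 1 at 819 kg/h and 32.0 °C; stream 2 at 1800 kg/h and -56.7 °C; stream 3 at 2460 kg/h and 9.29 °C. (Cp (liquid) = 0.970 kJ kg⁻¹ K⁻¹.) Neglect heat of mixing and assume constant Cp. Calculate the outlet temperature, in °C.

Energy balance with Q = 0: Σ ṁᵢCp,ᵢ(T_out − Tᵢ) = 0
Σ ṁᵢCp,ᵢTᵢ = 819×0.970×32.0 + 1800×0.970×-56.7 + 2460×0.970×9.29 = -51409
Σ ṁᵢCp,ᵢ = 819×0.970 + 1800×0.970 + 2460×0.970 = 4926.6
T_out = -51409 / 4926.6 = -10.435 °C

T_out = -10.4 °C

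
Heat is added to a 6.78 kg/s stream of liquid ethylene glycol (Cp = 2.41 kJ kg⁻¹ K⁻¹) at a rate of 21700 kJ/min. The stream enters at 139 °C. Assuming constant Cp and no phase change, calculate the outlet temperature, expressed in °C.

T_out = 161 °C

Q = 21700 kJ/min = 361.67 kJ/s
ΔT = Q/(ṁ·Cp) = 361.67/(6.78×2.41) = 22.134 K
T_out = 139 + 22.134 = 161.13 °C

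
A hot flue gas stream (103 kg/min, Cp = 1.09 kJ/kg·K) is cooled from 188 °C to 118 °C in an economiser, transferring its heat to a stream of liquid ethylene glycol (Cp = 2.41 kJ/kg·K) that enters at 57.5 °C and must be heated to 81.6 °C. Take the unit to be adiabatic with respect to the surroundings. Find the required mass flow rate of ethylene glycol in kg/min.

ṁ_c = 135 kg/min

Heat released by hot stream: Q = 103 × 1.09 × (188 − 118) = 7858.9 kJ/min
Energy balance on cold side (adiabatic exchanger): Q = ṁ_c·Cp_c·(T_c,out − T_c,in)
ṁ_c = 7858.9 / [2.41 × (81.6 − 57.5)] = 135.31 kg/min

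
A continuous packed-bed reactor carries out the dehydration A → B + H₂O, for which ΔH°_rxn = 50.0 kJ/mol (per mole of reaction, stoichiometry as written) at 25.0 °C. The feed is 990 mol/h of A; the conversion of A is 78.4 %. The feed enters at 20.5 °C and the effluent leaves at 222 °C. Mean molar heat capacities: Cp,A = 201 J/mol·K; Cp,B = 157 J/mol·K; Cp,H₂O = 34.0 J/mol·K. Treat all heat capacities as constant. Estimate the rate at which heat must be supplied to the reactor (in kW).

Extent of reaction ξ = 0.784 × 990 = 776.16 mol/h
Reaction term: ξ·ΔH°_rxn = 776.16 × 50.0 = 38808 kJ/h
Sensible, feed 20.5→25 °C: 895.46 kJ/h
Outlet flows (mol/h): A 213.84, B 776.16, H₂O 776.16
Sensible, products 25→222 °C: 37672 kJ/h
Q = ΔH = 77375 kJ/h = 21.493 kW
Heat supplied = 21.493 kW

Q_in = 21.5 kW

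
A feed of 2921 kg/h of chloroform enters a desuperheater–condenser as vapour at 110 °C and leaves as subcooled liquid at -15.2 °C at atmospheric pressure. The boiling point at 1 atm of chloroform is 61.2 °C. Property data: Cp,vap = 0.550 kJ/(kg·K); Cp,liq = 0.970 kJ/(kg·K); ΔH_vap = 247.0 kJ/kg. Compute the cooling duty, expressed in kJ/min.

vapour 110→61.2 °C: -26.84 kJ/kg
condensation at 61.2 °C: -247 kJ/kg
liquid 61.2→-15.2 °C: -74.108 kJ/kg
Δh = -26.84 + -247 + -74.108 = -347.95 kJ/kg
Q = ṁ·Δh = 2921 kg/h × -347.95 kJ/kg = -1.0164e+06 kJ/h
|Q| = 282.32 kW = 16939 kJ/min

Q_c = 16900 kJ/min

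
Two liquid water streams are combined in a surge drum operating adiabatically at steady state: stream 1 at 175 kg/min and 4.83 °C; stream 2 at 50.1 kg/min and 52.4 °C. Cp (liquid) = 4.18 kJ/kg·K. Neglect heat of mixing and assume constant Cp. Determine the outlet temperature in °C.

T_out = 15.4 °C

Adiabatic, steady state ⇒ Σ ṁᵢCp,ᵢ(T_out − Tᵢ) = 0
T_out = Σ ṁᵢCp,ᵢTᵢ / Σ ṁᵢCp,ᵢ
      = 14507 / 940.92 = 15.418 °C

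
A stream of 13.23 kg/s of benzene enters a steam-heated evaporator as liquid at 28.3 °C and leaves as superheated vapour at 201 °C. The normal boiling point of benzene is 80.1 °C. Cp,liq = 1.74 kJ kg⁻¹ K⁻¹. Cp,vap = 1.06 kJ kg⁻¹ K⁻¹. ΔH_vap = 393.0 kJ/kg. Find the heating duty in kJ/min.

Q = 485000 kJ/min

liquid 28.3→80.1 °C: 90.132 kJ/kg
vaporisation at 80.1 °C: 393 kJ/kg
vapour 80.1→201 °C: 128.15 kJ/kg
Δh = 90.132 + 393 + 128.15 = 611.29 kJ/kg
Q = ṁ·Δh = 13.23 kg/s × 611.29 kJ/kg = 8087.3 kJ/s
|Q| = 8087.3 kW = 485240 kJ/min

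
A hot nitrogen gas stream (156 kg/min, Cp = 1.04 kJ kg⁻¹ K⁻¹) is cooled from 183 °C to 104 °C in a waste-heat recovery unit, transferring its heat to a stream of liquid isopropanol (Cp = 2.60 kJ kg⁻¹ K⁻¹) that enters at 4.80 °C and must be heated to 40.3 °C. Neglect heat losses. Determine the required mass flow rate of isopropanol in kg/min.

ṁ_c = 139 kg/min

Heat released by hot stream: Q = 156 × 1.04 × (183 − 104) = 12817 kJ/min
Energy balance on cold side (adiabatic exchanger): Q = ṁ_c·Cp_c·(T_c,out − T_c,in)
ṁ_c = 12817 / [2.60 × (40.3 − 4.80)] = 138.86 kg/min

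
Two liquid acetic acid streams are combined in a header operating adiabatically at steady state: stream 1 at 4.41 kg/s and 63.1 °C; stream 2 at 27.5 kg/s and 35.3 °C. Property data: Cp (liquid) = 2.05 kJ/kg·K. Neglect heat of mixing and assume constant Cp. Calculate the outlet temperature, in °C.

No heat crosses the boundary, so H_out = H_in.
T_out = Σ ṁᵢCp,ᵢTᵢ / Σ ṁᵢCp,ᵢ
      = 2560.5 / 65.415 = 39.142 °C

T_out = 39.1 °C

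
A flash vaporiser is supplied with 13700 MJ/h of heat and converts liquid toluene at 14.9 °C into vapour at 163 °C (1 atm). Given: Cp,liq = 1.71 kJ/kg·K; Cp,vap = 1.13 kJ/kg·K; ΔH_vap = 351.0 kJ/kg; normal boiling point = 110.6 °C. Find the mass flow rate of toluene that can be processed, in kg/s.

ṁ = 6.63 kg/s

Δh = 1.71×(110.6−14.9) + 351.0 + 1.13×(163−110.6) = 573.86 kJ/kg
Q = 13700 MJ/h = 3805.6 kJ/s = 3805.6 kJ/s
ṁ = Q/Δh = 3805.6 / 573.86 = 6.6315 kg/s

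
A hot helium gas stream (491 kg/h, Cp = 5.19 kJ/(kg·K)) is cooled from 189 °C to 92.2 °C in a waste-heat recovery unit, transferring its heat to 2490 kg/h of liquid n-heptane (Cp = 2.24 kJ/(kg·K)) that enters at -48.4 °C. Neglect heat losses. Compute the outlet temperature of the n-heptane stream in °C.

Heat released by hot stream: Q = 491 × 5.19 × (189 − 92.2) = 246670 kJ/h
Energy balance on cold side (adiabatic exchanger): Q = ṁ_c·Cp_c·(T_c,out − T_c,in)
T_c,out = -48.4 + 246670/(2490 × 2.24) = -4.1741 °C

T_c,out = -4.17 °C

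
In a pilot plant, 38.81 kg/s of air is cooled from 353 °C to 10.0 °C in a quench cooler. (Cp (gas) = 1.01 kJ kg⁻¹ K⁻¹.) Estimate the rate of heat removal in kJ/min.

Q = ṁ·Cp·ΔT = 38.81 × 1.01 × (10.0 − 353) = -13445 kJ/s
Cooling duty = 806700 kJ/min

Q_c = 807000 kJ/min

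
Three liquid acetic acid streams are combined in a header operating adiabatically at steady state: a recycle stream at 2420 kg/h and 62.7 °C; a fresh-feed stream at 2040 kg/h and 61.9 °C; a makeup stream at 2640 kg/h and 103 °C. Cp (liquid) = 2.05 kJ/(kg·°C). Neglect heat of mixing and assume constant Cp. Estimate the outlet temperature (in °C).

T_out = 77.5 °C

Energy balance with Q = 0: Σ ṁᵢCp,ᵢ(T_out − Tᵢ) = 0
T_out = Σ ṁᵢCp,ᵢTᵢ / Σ ṁᵢCp,ᵢ
      = 1.1274e+06 / 14555 = 77.455 °C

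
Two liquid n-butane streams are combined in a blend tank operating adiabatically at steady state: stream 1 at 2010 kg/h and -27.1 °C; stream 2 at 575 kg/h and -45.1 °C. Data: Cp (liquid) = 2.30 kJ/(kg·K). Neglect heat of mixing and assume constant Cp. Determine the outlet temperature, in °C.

T_out = -31.1 °C

Adiabatic, steady state ⇒ Σ ṁᵢCp,ᵢ(T_out − Tᵢ) = 0
Σ ṁᵢCp,ᵢTᵢ = 2010×2.30×-27.1 + 575×2.30×-45.1 = -184930
Σ ṁᵢCp,ᵢ = 2010×2.30 + 575×2.30 = 5945.5
T_out = -184930 / 5945.5 = -31.104 °C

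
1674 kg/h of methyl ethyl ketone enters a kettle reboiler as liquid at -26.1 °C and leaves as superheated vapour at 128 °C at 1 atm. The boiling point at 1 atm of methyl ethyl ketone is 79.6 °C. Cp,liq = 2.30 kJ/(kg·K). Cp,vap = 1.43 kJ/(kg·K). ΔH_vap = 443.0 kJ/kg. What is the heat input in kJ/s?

Q = 351 kJ/s

liquid -26.1→79.6 °C: 243.11 kJ/kg
vaporisation at 79.6 °C: 443 kJ/kg
vapour 79.6→128 °C: 69.212 kJ/kg
Δh = 243.11 + 443 + 69.212 = 755.32 kJ/kg
Q = ṁ·Δh = 1674 kg/h × 755.32 kJ/kg = 1.2644e+06 kJ/h
|Q| = 351.22 kW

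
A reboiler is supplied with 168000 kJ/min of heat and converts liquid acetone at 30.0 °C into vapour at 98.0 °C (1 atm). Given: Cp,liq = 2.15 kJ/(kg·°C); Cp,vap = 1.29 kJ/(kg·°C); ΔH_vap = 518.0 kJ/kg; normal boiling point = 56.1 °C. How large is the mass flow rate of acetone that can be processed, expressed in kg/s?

Δh = 2.15×(56.1−30.0) + 518.0 + 1.29×(98.0−56.1) = 628.17 kJ/kg
Q = 168000 kJ/min = 2800 kJ/s = 2800 kJ/s
ṁ = Q/Δh = 2800 / 628.17 = 4.4574 kg/s

ṁ = 4.46 kg/s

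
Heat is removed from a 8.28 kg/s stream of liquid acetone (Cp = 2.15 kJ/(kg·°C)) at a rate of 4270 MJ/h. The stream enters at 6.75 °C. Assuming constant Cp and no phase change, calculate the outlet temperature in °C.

Q = 4270 MJ/h = 1186.1 kJ/s
ΔT = Q/(ṁ·Cp) = 1186.1/(8.28×2.15) = 66.628 K
T_out = 6.75 − 66.628 = -59.878 °C

T_out = -59.9 °C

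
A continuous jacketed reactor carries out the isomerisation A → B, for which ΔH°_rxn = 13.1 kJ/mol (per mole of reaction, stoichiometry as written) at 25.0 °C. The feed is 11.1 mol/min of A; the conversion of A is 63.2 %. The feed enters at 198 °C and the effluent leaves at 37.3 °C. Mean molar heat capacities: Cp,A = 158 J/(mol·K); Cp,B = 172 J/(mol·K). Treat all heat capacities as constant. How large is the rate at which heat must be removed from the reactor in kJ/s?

Extent of reaction ξ = 0.632 × 11.1 = 7.0152 mol/min
Reaction term: ξ·ΔH°_rxn = 7.0152 × 13.1 = 91.899 kJ/min
Sensible, feed 198→25 °C: -303.41 kJ/min
Outlet flows (mol/min): A 4.0848, B 7.0152
Sensible, products 25→37.3 °C: 22.78 kJ/min
Q = ΔH = -188.73 kJ/min = -3.1455 kW
Heat removed = 3.1455 kJ/s

Q_out = 3.15 kJ/s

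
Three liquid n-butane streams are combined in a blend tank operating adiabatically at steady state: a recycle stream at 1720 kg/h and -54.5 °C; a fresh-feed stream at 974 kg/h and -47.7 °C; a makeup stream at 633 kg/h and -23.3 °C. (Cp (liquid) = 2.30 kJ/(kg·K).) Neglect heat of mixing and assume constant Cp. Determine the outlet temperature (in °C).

T_out = -46.6 °C

Adiabatic, steady state ⇒ Σ ṁᵢCp,ᵢ(T_out − Tᵢ) = 0
T_out = Σ ṁᵢCp,ᵢTᵢ / Σ ṁᵢCp,ᵢ
      = -356380 / 7652.1 = -46.573 °C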